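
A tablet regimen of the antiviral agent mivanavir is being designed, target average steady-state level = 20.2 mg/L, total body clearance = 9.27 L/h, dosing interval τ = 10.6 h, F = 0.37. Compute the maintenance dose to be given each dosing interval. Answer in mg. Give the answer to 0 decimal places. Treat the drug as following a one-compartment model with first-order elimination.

5365 mg

At steady state, F × (Dose/τ) = Css × CL.
Dose = Css × CL × τ / F = 20.2 × 9.270 × 10.6 / 0.37 = 5365 mg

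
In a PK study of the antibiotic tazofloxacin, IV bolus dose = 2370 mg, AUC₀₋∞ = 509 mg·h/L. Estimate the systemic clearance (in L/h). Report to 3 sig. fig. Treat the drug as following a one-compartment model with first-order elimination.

4.66 L/h

CL = Dose / AUC = 2370 / 509 = 4.656 L/h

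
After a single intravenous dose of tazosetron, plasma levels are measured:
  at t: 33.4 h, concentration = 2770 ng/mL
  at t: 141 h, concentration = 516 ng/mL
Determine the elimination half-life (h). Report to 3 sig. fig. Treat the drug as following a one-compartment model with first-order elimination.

k = ln(C₁/C₂) / (t₂ − t₁) = ln(2770/516) / (141 − 33.4)
  = 1.680 / 107.6 = 0.01561 h⁻¹
t½ = ln2 / k = 0.693147 / 0.01561 = 44.40 h

44.4 h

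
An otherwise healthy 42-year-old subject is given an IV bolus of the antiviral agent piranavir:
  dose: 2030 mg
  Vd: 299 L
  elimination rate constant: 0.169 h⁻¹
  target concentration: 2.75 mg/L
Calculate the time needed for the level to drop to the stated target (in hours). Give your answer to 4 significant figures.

C₀ = Dose / Vd = 2030 / 299 = 6.789 mg/L
t = ln(C₀ / C) / k = ln(6.789 / 2.75) / 0.1690
  = ln(2.469) / 0.1690 = 0.9038 / 0.1690 = 5.348 h

5.348 h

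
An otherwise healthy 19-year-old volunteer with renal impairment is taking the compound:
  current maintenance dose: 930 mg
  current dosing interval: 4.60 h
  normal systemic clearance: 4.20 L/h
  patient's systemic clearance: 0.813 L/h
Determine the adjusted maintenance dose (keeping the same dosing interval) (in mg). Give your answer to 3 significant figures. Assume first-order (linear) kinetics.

180 mg

To keep the same average steady-state level, dosing rate must scale with clearance.
CL ratio = 0.813 / 4.20 = 0.1936
New dose (same interval) = 930 × 0.1936 = 180.0 mg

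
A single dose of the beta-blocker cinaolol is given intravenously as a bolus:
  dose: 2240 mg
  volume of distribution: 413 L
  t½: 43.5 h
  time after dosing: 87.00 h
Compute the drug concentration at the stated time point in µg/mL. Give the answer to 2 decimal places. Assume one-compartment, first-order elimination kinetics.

C₀ = Dose / Vd = 2240 / 413 = 5.424 mg/L
k = ln2 / t½ = 0.693147 / 43.5 = 0.01593 h⁻¹
t / t½ = 87.00 / 43.5 = 2 half-lives
C = C₀ × (1/2)^2 = 5.424 × 0.2500 = 1.356 mg/L
(1.356 mg/L = 1.356 µg/mL)

1.36 µg/mL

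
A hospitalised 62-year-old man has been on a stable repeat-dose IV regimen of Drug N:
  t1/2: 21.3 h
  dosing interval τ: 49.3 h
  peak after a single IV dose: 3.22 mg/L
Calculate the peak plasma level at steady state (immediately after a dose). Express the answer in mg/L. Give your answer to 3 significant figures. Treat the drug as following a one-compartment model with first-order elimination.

k = ln2 / t½ = 0.693147 / 21.3 = 0.03254 h⁻¹
e^(−kτ) = e^(−0.03254 × 49.3) = 0.2010
Accumulation ratio R = 1 / (1 − e^(−kτ)) = 1 / (1 − 0.2010) = 1.252
Steady-state peak = C₀ × R = 3.22 × 1.252 = 4.031 mg/L

4.03 mg/L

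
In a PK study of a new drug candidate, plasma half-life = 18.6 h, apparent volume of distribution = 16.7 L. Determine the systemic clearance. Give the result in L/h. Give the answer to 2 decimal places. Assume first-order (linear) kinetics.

0.62 L/h

k = ln2 / t½ = 0.693147 / 18.6 = 0.03727 h⁻¹
CL = k × Vd = 0.03727 × 16.7 = 0.6224 L/h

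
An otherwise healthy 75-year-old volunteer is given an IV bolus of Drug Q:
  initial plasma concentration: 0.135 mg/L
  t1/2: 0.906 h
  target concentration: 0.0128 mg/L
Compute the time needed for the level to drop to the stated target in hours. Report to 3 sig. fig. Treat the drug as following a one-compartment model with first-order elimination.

k = ln2 / t½ = 0.693147 / 0.906 = 0.7651 h⁻¹
t = ln(C₀ / C) / k = ln(0.1350 / 0.0128) / 0.7651
  = ln(10.55) / 0.7651 = 2.356 / 0.7651 = 3.079 h

3.08 h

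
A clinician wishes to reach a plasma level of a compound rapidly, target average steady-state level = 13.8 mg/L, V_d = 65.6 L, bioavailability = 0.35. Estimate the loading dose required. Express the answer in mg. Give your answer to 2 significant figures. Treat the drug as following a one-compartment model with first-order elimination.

LD = Css × Vd / F = 13.8 × 65.6 / 0.35 = 2587 mg

2600 mg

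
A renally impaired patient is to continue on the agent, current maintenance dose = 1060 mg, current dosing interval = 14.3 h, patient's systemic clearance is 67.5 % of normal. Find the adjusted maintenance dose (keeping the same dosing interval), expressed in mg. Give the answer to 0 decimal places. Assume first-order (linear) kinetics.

716 mg

To keep the same average steady-state level, dosing rate must scale with clearance.
CL ratio = 67.5 / 100 = 0.6750
New dose (same interval) = 1060 × 0.6750 = 715.5 mg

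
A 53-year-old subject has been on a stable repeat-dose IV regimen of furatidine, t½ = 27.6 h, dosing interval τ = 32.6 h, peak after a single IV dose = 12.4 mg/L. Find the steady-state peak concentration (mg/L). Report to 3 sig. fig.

k = ln2 / t½ = 0.693147 / 27.6 = 0.02511 h⁻¹
e^(−kτ) = e^(−0.02511 × 32.6) = 0.4411
Accumulation ratio R = 1 / (1 − e^(−kτ)) = 1 / (1 − 0.4411) = 1.789
Steady-state peak = C₀ × R = 12.4 × 1.789 = 22.18 mg/L

22.2 mg/L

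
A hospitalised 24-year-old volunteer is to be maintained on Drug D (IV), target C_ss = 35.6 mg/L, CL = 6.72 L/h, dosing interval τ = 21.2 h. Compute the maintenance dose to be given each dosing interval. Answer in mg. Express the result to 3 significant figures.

At steady state, Dose/τ = Css × CL.
Dose = Css × CL × τ = 35.6 × 6.720 × 21.2 = 5072 mg

5070 mg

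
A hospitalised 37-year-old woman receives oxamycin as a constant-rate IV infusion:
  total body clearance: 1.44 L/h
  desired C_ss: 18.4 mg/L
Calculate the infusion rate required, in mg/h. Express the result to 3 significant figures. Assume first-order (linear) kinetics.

At steady state, infusion rate R₀ = Css × CL = 18.4 × 1.440 = 26.50 mg/h

26.5 mg/h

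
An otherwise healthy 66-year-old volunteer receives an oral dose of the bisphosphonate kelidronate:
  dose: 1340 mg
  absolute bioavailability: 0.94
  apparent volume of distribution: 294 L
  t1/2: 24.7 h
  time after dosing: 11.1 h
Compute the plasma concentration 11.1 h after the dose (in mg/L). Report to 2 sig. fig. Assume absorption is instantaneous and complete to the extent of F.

Amount reaching circulation = F × Dose = 0.94 × 1340 = 1260 mg
C₀ = F·Dose / Vd = 1260 / 294 = 4.286 mg/L
k = ln2 / t½ = 0.693147 / 24.7 = 0.02806 h⁻¹
C = C₀ · e^(−k·t) = 4.286 × e^(−0.02806 × 11.1)
  = 4.286 × 0.7324 = 3.139 mg/L

3.1 mg/L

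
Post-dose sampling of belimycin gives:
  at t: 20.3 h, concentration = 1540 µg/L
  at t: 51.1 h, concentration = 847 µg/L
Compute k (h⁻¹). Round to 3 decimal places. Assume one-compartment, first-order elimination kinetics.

0.019 h⁻¹

k = ln(C₁/C₂) / (t₂ − t₁) = ln(1540/847) / (51.1 − 20.3)
  = 0.5978 / 30.80 = 0.01941 h⁻¹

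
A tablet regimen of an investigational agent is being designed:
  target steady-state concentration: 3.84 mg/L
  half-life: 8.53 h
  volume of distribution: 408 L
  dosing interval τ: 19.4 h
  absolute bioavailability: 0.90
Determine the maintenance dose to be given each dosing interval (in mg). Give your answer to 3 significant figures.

k = ln2 / t½ = 0.693147 / 8.53 = 0.08126 h⁻¹
CL = k × Vd = 0.08126 × 408 = 33.15 L/h
At steady state, F × (Dose/τ) = Css × CL.
Dose = Css × CL × τ / F = 3.84 × 33.15 × 19.4 / 0.90 = 2744 mg

2740 mg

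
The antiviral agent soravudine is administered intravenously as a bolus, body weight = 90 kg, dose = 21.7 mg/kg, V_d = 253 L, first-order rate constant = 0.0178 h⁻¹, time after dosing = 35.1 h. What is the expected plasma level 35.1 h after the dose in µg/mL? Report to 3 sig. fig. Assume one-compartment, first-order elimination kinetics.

Total dose = 21.7 × 90 = 1953 mg
C₀ = Dose / Vd = 1953 / 253 = 7.719 mg/L
C = C₀ · e^(−k·t) = 7.719 × e^(−0.01780 × 35.1)
  = 7.719 × 0.5354 = 4.133 mg/L
(4.133 mg/L = 4.133 µg/mL)

4.13 µg/mL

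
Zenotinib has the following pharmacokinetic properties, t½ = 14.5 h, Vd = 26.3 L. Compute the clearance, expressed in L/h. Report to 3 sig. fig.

1.26 L/h

k = ln2 / t½ = 0.693147 / 14.5 = 0.04780 h⁻¹
CL = k × Vd = 0.04780 × 26.3 = 1.257 L/h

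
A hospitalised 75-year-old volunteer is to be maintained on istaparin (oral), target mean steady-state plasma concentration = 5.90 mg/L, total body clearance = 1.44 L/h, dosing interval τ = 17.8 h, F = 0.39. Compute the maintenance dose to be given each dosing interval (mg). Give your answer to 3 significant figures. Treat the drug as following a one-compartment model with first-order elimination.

388 mg

At steady state, F × (Dose/τ) = Css × CL.
Dose = Css × CL × τ / F = 5.90 × 1.440 × 17.8 / 0.39 = 387.8 mg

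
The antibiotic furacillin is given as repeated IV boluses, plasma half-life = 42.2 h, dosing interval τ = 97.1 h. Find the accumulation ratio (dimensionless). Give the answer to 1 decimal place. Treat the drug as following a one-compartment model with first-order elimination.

k = ln2 / t½ = 0.693147 / 42.2 = 0.01643 h⁻¹
e^(−kτ) = e^(−0.01643 × 97.1) = 0.2028
Accumulation ratio R = 1 / (1 − e^(−kτ)) = 1 / (1 − 0.2028) = 1.254

1.3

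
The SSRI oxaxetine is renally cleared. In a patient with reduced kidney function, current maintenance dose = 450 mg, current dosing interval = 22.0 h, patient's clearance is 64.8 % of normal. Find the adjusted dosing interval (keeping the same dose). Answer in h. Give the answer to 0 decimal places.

34 h

To keep the same average steady-state level, dosing rate must scale with clearance.
CL ratio = 64.8 / 100 = 0.6480
New interval (same dose) = 22.0 / 0.6480 = 33.95 h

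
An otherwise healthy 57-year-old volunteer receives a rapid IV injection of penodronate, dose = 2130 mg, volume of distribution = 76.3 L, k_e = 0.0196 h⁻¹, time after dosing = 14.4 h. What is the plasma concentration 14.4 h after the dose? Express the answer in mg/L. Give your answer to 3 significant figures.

C₀ = Dose / Vd = 2130 / 76.3 = 27.92 mg/L
C = C₀ · e^(−k·t) = 27.92 × e^(−0.01960 × 14.4)
  = 27.92 × 0.7541 = 21.05 mg/L

21.1 mg/L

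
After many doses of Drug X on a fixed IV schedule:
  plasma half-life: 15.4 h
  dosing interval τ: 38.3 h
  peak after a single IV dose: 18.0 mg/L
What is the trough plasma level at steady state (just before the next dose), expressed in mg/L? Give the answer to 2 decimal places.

k = ln2 / t½ = 0.693147 / 15.4 = 0.04501 h⁻¹
e^(−kτ) = e^(−0.04501 × 38.3) = 0.1784
Accumulation ratio R = 1 / (1 − e^(−kτ)) = 1 / (1 − 0.1784) = 1.217
Steady-state trough = C₀ × R × e^(−kτ) = 18.0 × 1.217 × 0.1784 = 3.908 mg/L

3.91 mg/L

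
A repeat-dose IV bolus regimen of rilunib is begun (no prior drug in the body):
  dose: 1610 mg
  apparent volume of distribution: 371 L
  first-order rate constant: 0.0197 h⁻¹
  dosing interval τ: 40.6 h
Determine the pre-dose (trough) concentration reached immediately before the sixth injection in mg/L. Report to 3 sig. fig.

3.48 mg/L

C₀ per dose = Dose / Vd = 1610 / 371 = 4.340 mg/L
Fraction remaining after one interval: r = e^(−kτ) = e^(−0.01970 × 40.6) = 0.4494
Before dose 6, 5 doses have been given (aged 1τ, 2τ, 3τ, 4τ, 5τ).
C_trough = C₀ × (r + r² + … + r^5) = C₀ × r(1−r^5)/(1−r)
        = 4.340 × 0.4494 × (1 − 0.01833) / (1 − 0.4494) = 3.477 mg/L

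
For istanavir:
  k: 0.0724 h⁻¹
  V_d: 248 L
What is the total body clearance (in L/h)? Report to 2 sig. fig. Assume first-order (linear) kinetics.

18 L/h

CL = k × Vd = 0.0724 × 248 = 17.96 L/h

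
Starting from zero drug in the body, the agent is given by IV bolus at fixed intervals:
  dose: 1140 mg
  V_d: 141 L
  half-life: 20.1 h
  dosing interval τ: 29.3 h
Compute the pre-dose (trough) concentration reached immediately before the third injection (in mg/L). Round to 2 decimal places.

4.02 mg/L

C₀ per dose = Dose / Vd = 1140 / 141 = 8.085 mg/L
k = ln2 / t½ = 0.693147 / 20.1 = 0.03448 h⁻¹
Fraction remaining after one interval: r = e^(−kτ) = e^(−0.03448 × 29.3) = 0.3641
Before dose 3, 2 doses have been given (aged 1τ, 2τ).
C_trough = C₀ × (r + r²) = 8.085 × (0.3641 + 0.1326) = 4.016 mg/L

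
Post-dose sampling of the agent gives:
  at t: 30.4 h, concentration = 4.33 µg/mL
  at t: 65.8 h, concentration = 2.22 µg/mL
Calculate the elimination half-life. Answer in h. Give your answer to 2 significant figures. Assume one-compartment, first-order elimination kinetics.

37 h

k = ln(C₁/C₂) / (t₂ − t₁) = ln(4.33/2.22) / (65.8 − 30.4)
  = 0.6681 / 35.40 = 0.01887 h⁻¹
t½ = ln2 / k = 0.693147 / 0.01887 = 36.73 h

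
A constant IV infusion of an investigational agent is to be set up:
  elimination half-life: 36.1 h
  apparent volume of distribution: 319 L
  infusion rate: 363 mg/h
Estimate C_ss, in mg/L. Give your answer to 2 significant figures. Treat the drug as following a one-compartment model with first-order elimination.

k = ln2 / t½ = 0.693147 / 36.1 = 0.01920 h⁻¹
CL = k × Vd = 0.01920 × 319 = 6.125 L/h
At steady state Css = R₀ / CL = 363 / 6.125 = 59.27 mg/L

59 mg/L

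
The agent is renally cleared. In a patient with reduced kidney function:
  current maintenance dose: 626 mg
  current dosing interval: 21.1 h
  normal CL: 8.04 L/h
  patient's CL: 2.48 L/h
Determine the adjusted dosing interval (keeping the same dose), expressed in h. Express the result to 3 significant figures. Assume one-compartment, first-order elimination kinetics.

68.4 h

To keep the same average steady-state level, dosing rate must scale with clearance.
CL ratio = 2.48 / 8.04 = 0.3085
New interval (same dose) = 21.1 / 0.3085 = 68.40 h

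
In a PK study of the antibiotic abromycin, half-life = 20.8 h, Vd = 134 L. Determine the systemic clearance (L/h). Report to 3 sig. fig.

4.47 L/h

k = ln2 / t½ = 0.693147 / 20.8 = 0.03332 h⁻¹
CL = k × Vd = 0.03332 × 134 = 4.465 L/h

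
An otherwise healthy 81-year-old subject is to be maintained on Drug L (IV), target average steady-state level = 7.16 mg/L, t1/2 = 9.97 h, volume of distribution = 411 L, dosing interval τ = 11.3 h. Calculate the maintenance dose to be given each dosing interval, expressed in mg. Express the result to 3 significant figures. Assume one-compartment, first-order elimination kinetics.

k = ln2 / t½ = 0.693147 / 9.97 = 0.06952 h⁻¹
CL = k × Vd = 0.06952 × 411 = 28.57 L/h
At steady state, Dose/τ = Css × CL.
Dose = Css × CL × τ = 7.16 × 28.57 × 11.3 = 2312 mg

2310 mg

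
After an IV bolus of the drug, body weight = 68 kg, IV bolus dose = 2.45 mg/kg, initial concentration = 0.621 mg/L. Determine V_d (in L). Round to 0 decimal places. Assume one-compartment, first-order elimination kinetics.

Dose = 2.45 × 68 = 166.6 mg
Vd = Dose / C₀ = 166.6 / 0.621 = 268.3 L

268 L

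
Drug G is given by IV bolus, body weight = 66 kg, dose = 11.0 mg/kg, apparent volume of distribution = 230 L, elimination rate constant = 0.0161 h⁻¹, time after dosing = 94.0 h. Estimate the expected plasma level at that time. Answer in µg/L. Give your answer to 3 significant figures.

Total dose = 11.0 × 66 = 726.0 mg
C₀ = Dose / Vd = 726.0 / 230 = 3.157 mg/L
C = C₀ · e^(−k·t) = 3.157 × e^(−0.01610 × 94.0)
  = 3.157 × 0.2202 = 0.6952 mg/L
Convert: 0.6952 mg/L × 1000 = 695.2 µg/L

695 µg/L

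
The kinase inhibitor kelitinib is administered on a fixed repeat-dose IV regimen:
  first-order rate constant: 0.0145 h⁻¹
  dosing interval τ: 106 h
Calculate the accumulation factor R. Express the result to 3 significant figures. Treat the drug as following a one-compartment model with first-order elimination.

1.27

e^(−kτ) = e^(−0.01450 × 106) = 0.2150
Accumulation ratio R = 1 / (1 − e^(−kτ)) = 1 / (1 − 0.2150) = 1.274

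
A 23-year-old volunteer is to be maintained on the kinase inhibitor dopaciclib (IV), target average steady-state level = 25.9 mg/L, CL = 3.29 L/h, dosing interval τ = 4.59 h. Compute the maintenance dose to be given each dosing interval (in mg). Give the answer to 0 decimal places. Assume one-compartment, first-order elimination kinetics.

At steady state, Dose/τ = Css × CL.
Dose = Css × CL × τ = 25.9 × 3.290 × 4.59 = 391.1 mg

391 mg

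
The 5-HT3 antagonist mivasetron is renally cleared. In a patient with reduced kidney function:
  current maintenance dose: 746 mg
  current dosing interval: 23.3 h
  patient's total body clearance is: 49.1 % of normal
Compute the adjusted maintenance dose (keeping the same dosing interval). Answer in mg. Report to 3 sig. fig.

366 mg

To keep the same average steady-state level, dosing rate must scale with clearance.
CL ratio = 49.1 / 100 = 0.4910
New dose (same interval) = 746 × 0.4910 = 366.3 mg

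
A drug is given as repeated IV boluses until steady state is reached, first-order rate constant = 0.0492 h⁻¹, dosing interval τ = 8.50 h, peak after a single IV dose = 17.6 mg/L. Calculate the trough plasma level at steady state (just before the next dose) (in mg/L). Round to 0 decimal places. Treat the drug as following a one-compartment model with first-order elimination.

34 mg/L

e^(−kτ) = e^(−0.04920 × 8.50) = 0.6582
Accumulation ratio R = 1 / (1 − e^(−kτ)) = 1 / (1 − 0.6582) = 2.926
Steady-state trough = C₀ × R × e^(−kτ) = 17.6 × 2.926 × 0.6582 = 33.90 mg/L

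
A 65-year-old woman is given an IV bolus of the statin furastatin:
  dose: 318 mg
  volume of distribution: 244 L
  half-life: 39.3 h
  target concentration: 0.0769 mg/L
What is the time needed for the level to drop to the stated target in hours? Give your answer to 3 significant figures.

160 h

C₀ = Dose / Vd = 318.0 / 244 = 1.303 mg/L
k = ln2 / t½ = 0.693147 / 39.3 = 0.01764 h⁻¹
t = ln(C₀ / C) / k = ln(1.303 / 0.0769) / 0.01764
  = ln(16.94) / 0.01764 = 2.830 / 0.01764 = 160.4 h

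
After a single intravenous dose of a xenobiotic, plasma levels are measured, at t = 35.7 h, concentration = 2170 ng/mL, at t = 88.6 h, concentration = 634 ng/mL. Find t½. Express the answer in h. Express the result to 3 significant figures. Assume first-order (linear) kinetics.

k = ln(C₁/C₂) / (t₂ − t₁) = ln(2170/634) / (88.6 − 35.7)
  = 1.230 / 52.90 = 0.02325 h⁻¹
t½ = ln2 / k = 0.693147 / 0.02325 = 29.81 h

29.8 h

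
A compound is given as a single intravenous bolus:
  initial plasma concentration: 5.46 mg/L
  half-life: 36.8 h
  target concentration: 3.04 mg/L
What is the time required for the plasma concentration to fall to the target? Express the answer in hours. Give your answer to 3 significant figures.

k = ln2 / t½ = 0.693147 / 36.8 = 0.01884 h⁻¹
t = ln(C₀ / C) / k = ln(5.460 / 3.04) / 0.01884
  = ln(1.796) / 0.01884 = 0.5856 / 0.01884 = 31.08 h

31.1 h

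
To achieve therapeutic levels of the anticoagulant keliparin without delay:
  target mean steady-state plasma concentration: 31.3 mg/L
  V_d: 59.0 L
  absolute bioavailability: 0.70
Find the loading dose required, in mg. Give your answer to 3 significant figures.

2640 mg

LD = Css × Vd / F = 31.3 × 59.0 / 0.70 = 2638 mg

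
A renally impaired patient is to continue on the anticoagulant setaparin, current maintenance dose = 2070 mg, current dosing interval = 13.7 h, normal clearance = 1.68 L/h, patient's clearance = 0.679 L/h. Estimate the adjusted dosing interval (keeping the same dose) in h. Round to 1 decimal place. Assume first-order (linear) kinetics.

To keep the same average steady-state level, dosing rate must scale with clearance.
CL ratio = 0.679 / 1.68 = 0.4042
New interval (same dose) = 13.7 / 0.4042 = 33.89 h

33.9 h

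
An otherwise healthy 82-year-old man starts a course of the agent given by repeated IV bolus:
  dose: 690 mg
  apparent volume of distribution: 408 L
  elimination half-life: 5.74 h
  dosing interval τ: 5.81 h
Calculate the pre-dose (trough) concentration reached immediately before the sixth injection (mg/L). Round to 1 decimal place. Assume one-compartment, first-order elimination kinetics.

C₀ per dose = Dose / Vd = 690 / 408 = 1.691 mg/L
k = ln2 / t½ = 0.693147 / 5.74 = 0.1208 h⁻¹
Fraction remaining after one interval: r = e^(−kτ) = e^(−0.1208 × 5.81) = 0.4957
Before dose 6, 5 doses have been given (aged 1τ, 2τ, 3τ, 4τ, 5τ).
C_trough = C₀ × (r + r² + … + r^5) = C₀ × r(1−r^5)/(1−r)
        = 1.691 × 0.4957 × (1 − 0.02993) / (1 − 0.4957) = 1.612 mg/L

1.6 mg/L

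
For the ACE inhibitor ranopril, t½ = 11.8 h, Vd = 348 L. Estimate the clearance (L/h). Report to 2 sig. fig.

20 L/h

k = ln2 / t½ = 0.693147 / 11.8 = 0.05874 h⁻¹
CL = k × Vd = 0.05874 × 348 = 20.44 L/h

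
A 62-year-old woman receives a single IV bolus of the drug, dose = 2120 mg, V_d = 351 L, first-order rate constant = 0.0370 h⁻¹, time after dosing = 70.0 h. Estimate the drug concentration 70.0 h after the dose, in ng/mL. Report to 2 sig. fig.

450 ng/mL

C₀ = Dose / Vd = 2120 / 351 = 6.040 mg/L
C = C₀ · e^(−k·t) = 6.040 × e^(−0.03700 × 70.0)
  = 6.040 × 0.07502 = 0.4531 mg/L
Convert: 0.4531 mg/L × 1000 = 453.1 ng/mL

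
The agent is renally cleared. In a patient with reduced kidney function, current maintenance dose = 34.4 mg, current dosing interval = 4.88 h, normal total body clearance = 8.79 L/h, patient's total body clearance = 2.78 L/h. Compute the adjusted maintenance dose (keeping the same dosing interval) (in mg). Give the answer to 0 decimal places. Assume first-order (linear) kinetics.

11 mg

To keep the same average steady-state level, dosing rate must scale with clearance.
CL ratio = 2.78 / 8.79 = 0.3163
New dose (same interval) = 34.4 × 0.3163 = 10.88 mg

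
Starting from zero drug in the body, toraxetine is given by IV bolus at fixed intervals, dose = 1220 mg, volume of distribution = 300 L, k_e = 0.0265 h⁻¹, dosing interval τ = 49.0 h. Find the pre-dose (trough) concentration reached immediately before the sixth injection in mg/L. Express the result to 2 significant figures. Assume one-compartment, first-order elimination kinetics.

C₀ per dose = Dose / Vd = 1220 / 300 = 4.067 mg/L
Fraction remaining after one interval: r = e^(−kτ) = e^(−0.02650 × 49.0) = 0.2729
Before dose 6, 5 doses have been given (aged 1τ, 2τ, 3τ, 4τ, 5τ).
C_trough = C₀ × (r + r² + … + r^5) = C₀ × r(1−r^5)/(1−r)
        = 4.067 × 0.2729 × (1 − 0.001514) / (1 − 0.2729) = 1.524 mg/L

1.5 mg/L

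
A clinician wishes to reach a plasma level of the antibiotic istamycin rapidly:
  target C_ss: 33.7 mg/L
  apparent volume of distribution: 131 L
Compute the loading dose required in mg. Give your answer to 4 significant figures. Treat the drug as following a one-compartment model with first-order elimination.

LD = Css × Vd = 33.7 × 131 = 4415 mg

4415 mg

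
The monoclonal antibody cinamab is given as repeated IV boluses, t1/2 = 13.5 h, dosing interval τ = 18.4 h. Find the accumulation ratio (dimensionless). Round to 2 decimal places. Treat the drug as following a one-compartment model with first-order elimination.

k = ln2 / t½ = 0.693147 / 13.5 = 0.05134 h⁻¹
e^(−kτ) = e^(−0.05134 × 18.4) = 0.3888
Accumulation ratio R = 1 / (1 − e^(−kτ)) = 1 / (1 − 0.3888) = 1.636

1.64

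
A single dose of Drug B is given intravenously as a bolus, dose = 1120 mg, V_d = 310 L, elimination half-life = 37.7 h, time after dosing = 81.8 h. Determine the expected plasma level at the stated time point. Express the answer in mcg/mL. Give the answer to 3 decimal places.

0.803 mcg/mL

C₀ = Dose / Vd = 1120 / 310 = 3.613 mg/L
k = ln2 / t½ = 0.693147 / 37.7 = 0.01839 h⁻¹
C = C₀ · e^(−k·t) = 3.613 × e^(−0.01839 × 81.8)
  = 3.613 × 0.2222 = 0.8028 mg/L
(0.8028 mg/L = 0.8028 mcg/mL)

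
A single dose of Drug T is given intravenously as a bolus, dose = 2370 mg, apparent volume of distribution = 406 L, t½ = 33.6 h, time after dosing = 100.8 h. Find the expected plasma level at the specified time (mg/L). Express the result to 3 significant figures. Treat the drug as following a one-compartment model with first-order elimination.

C₀ = Dose / Vd = 2370 / 406 = 5.837 mg/L
k = ln2 / t½ = 0.693147 / 33.6 = 0.02063 h⁻¹
t / t½ = 100.8 / 33.6 = 3 half-lives
C = C₀ × (1/2)^3 = 5.837 × 0.1250 = 0.7296 mg/L

0.730 mg/L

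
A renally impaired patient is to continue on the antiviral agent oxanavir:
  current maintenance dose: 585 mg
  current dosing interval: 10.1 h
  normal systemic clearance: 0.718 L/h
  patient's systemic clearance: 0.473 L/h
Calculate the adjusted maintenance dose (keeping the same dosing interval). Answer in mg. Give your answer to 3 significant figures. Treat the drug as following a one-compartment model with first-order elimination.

385 mg

To keep the same average steady-state level, dosing rate must scale with clearance.
CL ratio = 0.473 / 0.718 = 0.6588
New dose (same interval) = 585 × 0.6588 = 385.4 mg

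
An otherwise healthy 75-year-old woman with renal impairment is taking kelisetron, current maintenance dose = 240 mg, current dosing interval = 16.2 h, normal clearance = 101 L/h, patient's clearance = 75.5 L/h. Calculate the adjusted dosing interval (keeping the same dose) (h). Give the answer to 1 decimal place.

21.7 h

To keep the same average steady-state level, dosing rate must scale with clearance.
CL ratio = 75.5 / 101 = 0.7475
New interval (same dose) = 16.2 / 0.7475 = 21.67 h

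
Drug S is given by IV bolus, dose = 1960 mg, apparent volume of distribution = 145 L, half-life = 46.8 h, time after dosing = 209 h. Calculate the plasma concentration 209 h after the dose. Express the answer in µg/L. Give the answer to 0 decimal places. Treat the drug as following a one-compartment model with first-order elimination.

C₀ = Dose / Vd = 1960 / 145 = 13.52 mg/L
k = ln2 / t½ = 0.693147 / 46.8 = 0.01481 h⁻¹
C = C₀ · e^(−k·t) = 13.52 × e^(−0.01481 × 209)
  = 13.52 × 0.04526 = 0.6119 mg/L
Convert: 0.6119 mg/L × 1000 = 611.9 µg/L

612 µg/L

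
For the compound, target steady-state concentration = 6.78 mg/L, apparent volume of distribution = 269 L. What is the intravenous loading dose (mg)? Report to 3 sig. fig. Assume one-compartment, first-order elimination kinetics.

LD = Css × Vd = 6.78 × 269 = 1824 mg

1820 mg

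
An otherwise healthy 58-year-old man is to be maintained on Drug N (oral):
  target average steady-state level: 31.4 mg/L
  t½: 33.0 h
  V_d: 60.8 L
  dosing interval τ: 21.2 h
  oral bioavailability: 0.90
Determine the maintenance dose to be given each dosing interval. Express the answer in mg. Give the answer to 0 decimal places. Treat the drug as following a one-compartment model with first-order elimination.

945 mg

k = ln2 / t½ = 0.693147 / 33.0 = 0.02100 h⁻¹
CL = k × Vd = 0.02100 × 60.8 = 1.277 L/h
At steady state, F × (Dose/τ) = Css × CL.
Dose = Css × CL × τ / F = 31.4 × 1.277 × 21.2 / 0.90 = 944.5 mg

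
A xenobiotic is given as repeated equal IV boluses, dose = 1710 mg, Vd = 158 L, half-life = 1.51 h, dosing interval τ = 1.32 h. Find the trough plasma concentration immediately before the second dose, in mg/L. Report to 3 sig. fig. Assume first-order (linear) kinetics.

5.90 mg/L

C₀ per dose = Dose / Vd = 1710 / 158 = 10.82 mg/L
k = ln2 / t½ = 0.693147 / 1.51 = 0.4590 h⁻¹
Fraction remaining after one interval: r = e^(−kτ) = e^(−0.4590 × 1.32) = 0.5456
Before dose 2, 1 dose has been given (aged 1τ).
C_trough = C₀ × r = 10.82 × 0.5456 = 5.903 mg/L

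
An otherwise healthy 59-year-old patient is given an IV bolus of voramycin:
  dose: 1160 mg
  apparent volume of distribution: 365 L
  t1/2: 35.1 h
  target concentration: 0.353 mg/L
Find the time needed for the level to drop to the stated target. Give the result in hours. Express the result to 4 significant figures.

C₀ = Dose / Vd = 1160 / 365 = 3.178 mg/L
k = ln2 / t½ = 0.693147 / 35.1 = 0.01975 h⁻¹
t = ln(C₀ / C) / k = ln(3.178 / 0.353) / 0.01975
  = ln(9.003) / 0.01975 = 2.198 / 0.01975 = 111.3 h

111.3 h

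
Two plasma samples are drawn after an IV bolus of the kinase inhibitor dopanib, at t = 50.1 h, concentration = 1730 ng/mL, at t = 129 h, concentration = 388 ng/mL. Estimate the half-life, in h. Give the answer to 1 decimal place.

k = ln(C₁/C₂) / (t₂ − t₁) = ln(1730/388) / (129 − 50.1)
  = 1.495 / 78.90 = 0.01895 h⁻¹
t½ = ln2 / k = 0.693147 / 0.01895 = 36.58 h

36.6 h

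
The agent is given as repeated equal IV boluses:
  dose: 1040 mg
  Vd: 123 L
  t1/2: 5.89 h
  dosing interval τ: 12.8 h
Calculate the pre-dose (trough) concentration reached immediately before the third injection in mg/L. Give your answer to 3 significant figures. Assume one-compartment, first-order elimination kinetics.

C₀ per dose = Dose / Vd = 1040 / 123 = 8.455 mg/L
k = ln2 / t½ = 0.693147 / 5.89 = 0.1177 h⁻¹
Fraction remaining after one interval: r = e^(−kτ) = e^(−0.1177 × 12.8) = 0.2217
Before dose 3, 2 doses have been given (aged 1τ, 2τ).
C_trough = C₀ × (r + r²) = 8.455 × (0.2217 + 0.04915) = 2.290 mg/L

2.29 mg/L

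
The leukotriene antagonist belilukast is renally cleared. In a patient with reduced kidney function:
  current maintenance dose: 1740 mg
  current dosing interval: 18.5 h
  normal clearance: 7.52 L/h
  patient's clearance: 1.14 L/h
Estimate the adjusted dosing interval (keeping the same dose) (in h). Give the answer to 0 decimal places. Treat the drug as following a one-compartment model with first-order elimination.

To keep the same average steady-state level, dosing rate must scale with clearance.
CL ratio = 1.14 / 7.52 = 0.1516
New interval (same dose) = 18.5 / 0.1516 = 122.0 h

122 h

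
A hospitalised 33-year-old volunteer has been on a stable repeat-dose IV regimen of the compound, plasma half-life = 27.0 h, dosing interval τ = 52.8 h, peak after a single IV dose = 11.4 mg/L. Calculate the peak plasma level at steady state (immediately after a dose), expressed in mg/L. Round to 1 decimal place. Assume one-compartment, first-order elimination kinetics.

k = ln2 / t½ = 0.693147 / 27.0 = 0.02567 h⁻¹
e^(−kτ) = e^(−0.02567 × 52.8) = 0.2579
Accumulation ratio R = 1 / (1 − e^(−kτ)) = 1 / (1 − 0.2579) = 1.348
Steady-state peak = C₀ × R = 11.4 × 1.348 = 15.37 mg/L

15.4 mg/L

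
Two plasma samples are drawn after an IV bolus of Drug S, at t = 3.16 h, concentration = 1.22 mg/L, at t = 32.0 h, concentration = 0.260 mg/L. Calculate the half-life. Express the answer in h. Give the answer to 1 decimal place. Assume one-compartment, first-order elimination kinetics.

k = ln(C₁/C₂) / (t₂ − t₁) = ln(1.22/0.260) / (32.0 − 3.16)
  = 1.546 / 28.84 = 0.05361 h⁻¹
t½ = ln2 / k = 0.693147 / 0.05361 = 12.93 h

12.9 h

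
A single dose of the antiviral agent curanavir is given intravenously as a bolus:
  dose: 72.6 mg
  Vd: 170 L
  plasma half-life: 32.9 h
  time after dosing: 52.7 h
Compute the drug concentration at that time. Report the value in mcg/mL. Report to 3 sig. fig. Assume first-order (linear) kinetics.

C₀ = Dose / Vd = 72.60 / 170 = 0.4271 mg/L
k = ln2 / t½ = 0.693147 / 32.9 = 0.02107 h⁻¹
C = C₀ · e^(−k·t) = 0.4271 × e^(−0.02107 × 52.7)
  = 0.4271 × 0.3294 = 0.1407 mg/L
(0.1407 mg/L = 0.1407 mcg/mL)

0.141 mcg/mL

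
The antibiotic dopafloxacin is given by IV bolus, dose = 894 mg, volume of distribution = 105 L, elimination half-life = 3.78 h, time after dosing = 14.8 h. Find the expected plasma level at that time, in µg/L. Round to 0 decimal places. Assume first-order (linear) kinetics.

C₀ = Dose / Vd = 894.0 / 105 = 8.514 mg/L
k = ln2 / t½ = 0.693147 / 3.78 = 0.1834 h⁻¹
C = C₀ · e^(−k·t) = 8.514 × e^(−0.1834 × 14.8)
  = 8.514 × 0.06625 = 0.5641 mg/L
Convert: 0.5641 mg/L × 1000 = 564.1 µg/L

564 µg/L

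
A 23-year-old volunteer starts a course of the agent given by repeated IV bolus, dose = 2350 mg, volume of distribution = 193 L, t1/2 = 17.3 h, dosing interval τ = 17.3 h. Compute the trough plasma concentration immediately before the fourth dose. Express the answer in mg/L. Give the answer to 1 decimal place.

C₀ per dose = Dose / Vd = 2350 / 193 = 12.18 mg/L
k = ln2 / t½ = 0.693147 / 17.3 = 0.04007 h⁻¹
Fraction remaining after one interval: r = e^(−kτ) = e^(−0.04007 × 17.3) = 0.5000
Before dose 4, 3 doses have been given (aged 1τ, 2τ, 3τ).
C_trough = C₀ × (r + r² + … + r^3) = C₀ × r(1−r^3)/(1−r)
        = 12.18 × 0.5000 × (1 − 0.1250) / (1 − 0.5000) = 10.66 mg/L

10.7 mg/L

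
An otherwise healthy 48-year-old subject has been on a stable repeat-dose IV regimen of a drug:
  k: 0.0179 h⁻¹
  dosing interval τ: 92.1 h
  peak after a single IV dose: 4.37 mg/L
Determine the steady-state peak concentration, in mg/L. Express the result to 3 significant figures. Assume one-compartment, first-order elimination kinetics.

5.41 mg/L

e^(−kτ) = e^(−0.01790 × 92.1) = 0.1923
Accumulation ratio R = 1 / (1 − e^(−kτ)) = 1 / (1 − 0.1923) = 1.238
Steady-state peak = C₀ × R = 4.37 × 1.238 = 5.410 mg/L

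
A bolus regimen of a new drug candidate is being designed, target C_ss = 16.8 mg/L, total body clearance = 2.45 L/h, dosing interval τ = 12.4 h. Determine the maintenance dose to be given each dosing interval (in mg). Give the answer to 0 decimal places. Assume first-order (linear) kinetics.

At steady state, Dose/τ = Css × CL.
Dose = Css × CL × τ = 16.8 × 2.450 × 12.4 = 510.4 mg

510 mg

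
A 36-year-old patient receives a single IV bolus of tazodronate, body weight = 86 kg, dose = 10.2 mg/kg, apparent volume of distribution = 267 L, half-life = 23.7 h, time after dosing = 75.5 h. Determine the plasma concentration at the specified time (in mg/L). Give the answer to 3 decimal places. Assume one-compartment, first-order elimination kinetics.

Total dose = 10.2 × 86 = 877.2 mg
C₀ = Dose / Vd = 877.2 / 267 = 3.285 mg/L
k = ln2 / t½ = 0.693147 / 23.7 = 0.02925 h⁻¹
C = C₀ · e^(−k·t) = 3.285 × e^(−0.02925 × 75.5)
  = 3.285 × 0.1099 = 0.3610 mg/L

0.361 mg/L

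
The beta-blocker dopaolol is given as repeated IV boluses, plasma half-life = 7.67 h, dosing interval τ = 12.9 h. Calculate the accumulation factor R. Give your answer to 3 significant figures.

k = ln2 / t½ = 0.693147 / 7.67 = 0.09037 h⁻¹
e^(−kτ) = e^(−0.09037 × 12.9) = 0.3117
Accumulation ratio R = 1 / (1 − e^(−kτ)) = 1 / (1 − 0.3117) = 1.453

1.45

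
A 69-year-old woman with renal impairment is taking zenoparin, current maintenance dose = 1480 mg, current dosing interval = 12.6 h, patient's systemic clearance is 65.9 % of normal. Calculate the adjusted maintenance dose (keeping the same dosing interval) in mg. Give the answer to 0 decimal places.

To keep the same average steady-state level, dosing rate must scale with clearance.
CL ratio = 65.9 / 100 = 0.6590
New dose (same interval) = 1480 × 0.6590 = 975.3 mg

975 mg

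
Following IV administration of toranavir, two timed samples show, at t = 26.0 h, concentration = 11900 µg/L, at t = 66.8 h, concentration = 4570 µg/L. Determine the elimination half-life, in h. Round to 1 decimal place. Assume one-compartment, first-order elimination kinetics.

k = ln(C₁/C₂) / (t₂ − t₁) = ln(11900/4570) / (66.8 − 26.0)
  = 0.9570 / 40.80 = 0.02346 h⁻¹
t½ = ln2 / k = 0.693147 / 0.02346 = 29.55 h

29.6 h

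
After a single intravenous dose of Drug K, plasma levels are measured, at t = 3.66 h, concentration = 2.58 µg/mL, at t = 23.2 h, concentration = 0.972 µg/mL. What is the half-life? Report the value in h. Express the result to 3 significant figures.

k = ln(C₁/C₂) / (t₂ − t₁) = ln(2.58/0.972) / (23.2 − 3.66)
  = 0.9762 / 19.54 = 0.04996 h⁻¹
t½ = ln2 / k = 0.693147 / 0.04996 = 13.87 h

13.9 h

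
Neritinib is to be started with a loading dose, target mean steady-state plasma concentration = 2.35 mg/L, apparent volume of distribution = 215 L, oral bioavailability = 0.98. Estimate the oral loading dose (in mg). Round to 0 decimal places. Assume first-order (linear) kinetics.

516 mg

LD = Css × Vd / F = 2.35 × 215 / 0.98 = 515.6 mg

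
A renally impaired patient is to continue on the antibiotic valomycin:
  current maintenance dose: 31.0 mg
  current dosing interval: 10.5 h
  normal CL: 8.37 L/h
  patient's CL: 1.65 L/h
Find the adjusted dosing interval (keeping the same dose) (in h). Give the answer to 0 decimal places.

To keep the same average steady-state level, dosing rate must scale with clearance.
CL ratio = 1.65 / 8.37 = 0.1971
New interval (same dose) = 10.5 / 0.1971 = 53.27 h

53 h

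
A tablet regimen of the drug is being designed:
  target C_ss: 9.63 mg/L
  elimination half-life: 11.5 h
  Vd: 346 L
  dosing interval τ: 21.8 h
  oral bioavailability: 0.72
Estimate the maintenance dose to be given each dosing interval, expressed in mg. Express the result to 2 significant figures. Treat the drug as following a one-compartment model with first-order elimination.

k = ln2 / t½ = 0.693147 / 11.5 = 0.06027 h⁻¹
CL = k × Vd = 0.06027 × 346 = 20.85 L/h
At steady state, F × (Dose/τ) = Css × CL.
Dose = Css × CL × τ / F = 9.63 × 20.85 × 21.8 / 0.72 = 6079 mg

6100 mg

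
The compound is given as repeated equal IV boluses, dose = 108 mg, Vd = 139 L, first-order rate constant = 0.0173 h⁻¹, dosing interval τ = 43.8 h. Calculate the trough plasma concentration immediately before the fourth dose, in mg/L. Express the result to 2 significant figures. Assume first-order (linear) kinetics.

0.61 mg/L

C₀ per dose = Dose / Vd = 108 / 139 = 0.7770 mg/L
Fraction remaining after one interval: r = e^(−kτ) = e^(−0.01730 × 43.8) = 0.4687
Before dose 4, 3 doses have been given (aged 1τ, 2τ, 3τ).
C_trough = C₀ × (r + r² + … + r^3) = C₀ × r(1−r^3)/(1−r)
        = 0.7770 × 0.4687 × (1 − 0.1030) / (1 − 0.4687) = 0.6148 mg/L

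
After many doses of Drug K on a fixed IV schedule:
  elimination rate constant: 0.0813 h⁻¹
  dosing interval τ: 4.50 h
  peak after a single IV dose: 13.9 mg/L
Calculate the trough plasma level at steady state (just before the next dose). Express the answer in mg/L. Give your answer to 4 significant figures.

31.47 mg/L

e^(−kτ) = e^(−0.08130 × 4.50) = 0.6936
Accumulation ratio R = 1 / (1 − e^(−kτ)) = 1 / (1 − 0.6936) = 3.264
Steady-state trough = C₀ × R × e^(−kτ) = 13.9 × 3.264 × 0.6936 = 31.47 mg/L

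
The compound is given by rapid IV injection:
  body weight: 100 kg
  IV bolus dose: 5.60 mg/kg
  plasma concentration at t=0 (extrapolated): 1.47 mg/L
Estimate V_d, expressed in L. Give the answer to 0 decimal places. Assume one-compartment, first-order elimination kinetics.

Dose = 5.60 × 100 = 560.0 mg
Vd = Dose / C₀ = 560.0 / 1.47 = 381.0 L

381 L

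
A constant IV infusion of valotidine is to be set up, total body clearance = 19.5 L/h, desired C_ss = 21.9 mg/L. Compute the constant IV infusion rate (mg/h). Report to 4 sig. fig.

At steady state, infusion rate R₀ = Css × CL = 21.9 × 19.50 = 427.1 mg/h

427.1 mg/h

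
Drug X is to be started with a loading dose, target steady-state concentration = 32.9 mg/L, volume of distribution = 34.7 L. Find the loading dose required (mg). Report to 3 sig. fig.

1140 mg

LD = Css × Vd = 32.9 × 34.7 = 1142 mg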